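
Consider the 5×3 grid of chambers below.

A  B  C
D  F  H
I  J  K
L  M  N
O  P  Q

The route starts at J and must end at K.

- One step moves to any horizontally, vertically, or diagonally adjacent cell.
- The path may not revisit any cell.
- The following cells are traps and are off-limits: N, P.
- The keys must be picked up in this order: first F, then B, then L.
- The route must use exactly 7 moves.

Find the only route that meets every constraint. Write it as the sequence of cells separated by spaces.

The waypoints must appear in the order F, B, L, with no cell reused.
Route from J: 2× up (reaching B), down-left to D, 2× down (reaching L), right to M, up-right to K — 7 moves in all.
Check: order respected (F at step 1, B at step 2, L at step 5); 7 moves as required.

J F B D I L M K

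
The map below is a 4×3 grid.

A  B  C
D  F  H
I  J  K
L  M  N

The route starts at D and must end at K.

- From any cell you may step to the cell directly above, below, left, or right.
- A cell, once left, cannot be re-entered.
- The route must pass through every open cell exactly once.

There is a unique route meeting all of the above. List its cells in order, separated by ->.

Need to visit all 12 open cells exactly once, starting at D and ending at K.
Cell L has only two open neighbours (I and M), so the path must pass straight through it: one of those is the cell it's entered from and the other is where it exits.
Route from D: up to A, 2× right (reaching C), down to H, left to F, down to J, left to I, down to L, 2× right (reaching N), up to K — 11 moves in all.
Check: all 12 open cells covered.

D -> A -> B -> C -> H -> F -> J -> I -> L -> M -> N -> K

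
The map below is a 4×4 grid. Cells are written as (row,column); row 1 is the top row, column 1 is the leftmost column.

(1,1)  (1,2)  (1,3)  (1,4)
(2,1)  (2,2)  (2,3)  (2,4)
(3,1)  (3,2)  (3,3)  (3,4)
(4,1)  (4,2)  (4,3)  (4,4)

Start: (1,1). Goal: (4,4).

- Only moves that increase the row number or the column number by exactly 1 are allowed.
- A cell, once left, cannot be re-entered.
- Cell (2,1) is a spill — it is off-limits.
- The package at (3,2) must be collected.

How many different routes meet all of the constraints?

3

A right/down-only route from (1,1) to (4,4) makes exactly 3 down-moves and 3 right-moves in some order.
With no other constraints that would be C(6,3) = 20 routes.
Split at (3,2) and multiply the segment counts (each segment already excludes blocked cells): (1,1)→(3,2): 1; (3,2)→(4,4): 3; product = 3.
That gives 3 routes.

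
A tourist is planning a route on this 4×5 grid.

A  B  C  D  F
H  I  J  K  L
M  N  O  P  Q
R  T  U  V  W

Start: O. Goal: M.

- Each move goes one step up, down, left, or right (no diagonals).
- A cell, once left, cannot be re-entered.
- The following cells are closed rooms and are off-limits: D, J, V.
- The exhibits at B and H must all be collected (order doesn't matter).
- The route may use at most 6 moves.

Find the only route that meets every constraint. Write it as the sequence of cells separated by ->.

O -> N -> I -> B -> A -> H -> M

Any route must reach B and H and still end at M within 6 moves, so the order of the required stops is forced.
Route from O: left 1 to N, up 2 to B, left 1 to A, down 2 to M — 6 moves in all.
Check: all required cells visited; 6 ≤ 6 moves.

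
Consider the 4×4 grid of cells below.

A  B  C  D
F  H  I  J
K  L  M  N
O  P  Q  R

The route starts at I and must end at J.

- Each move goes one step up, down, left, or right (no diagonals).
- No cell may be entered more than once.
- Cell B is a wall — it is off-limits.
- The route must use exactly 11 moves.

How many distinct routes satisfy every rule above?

Need simple routes of exactly 11 moves from I to J (Manhattan distance 1, so 5 moves are spent on a detour and 5 undoing it).
Enumerating: I M L H F K O P Q R N J | I H F K O P L M Q R N J.
That gives 2 routes.

2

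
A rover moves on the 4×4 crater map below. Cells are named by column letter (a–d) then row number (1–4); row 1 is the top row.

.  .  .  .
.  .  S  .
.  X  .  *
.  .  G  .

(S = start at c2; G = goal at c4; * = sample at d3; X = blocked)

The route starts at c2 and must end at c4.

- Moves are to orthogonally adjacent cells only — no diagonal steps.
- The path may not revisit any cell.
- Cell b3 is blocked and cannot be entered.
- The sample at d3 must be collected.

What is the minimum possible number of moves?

4

Any route passes through d3 somewhere between c2 and c4. Summing Manhattan distances along the two legs (c2 → d3 → c4) gives a lower bound of 2 + 2 = 4 moves.
A route of 4 moves achieves this: c2 → c3 → d3 → d4 → c4.
Since 4 matches the lower bound, it is optimal.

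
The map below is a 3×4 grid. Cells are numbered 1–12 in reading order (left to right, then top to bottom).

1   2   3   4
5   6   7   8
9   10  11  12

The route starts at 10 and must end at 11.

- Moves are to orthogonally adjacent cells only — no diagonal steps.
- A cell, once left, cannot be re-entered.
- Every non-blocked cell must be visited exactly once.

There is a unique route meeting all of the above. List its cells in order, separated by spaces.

10 9 5 1 2 6 7 3 4 8 12 11

Need to visit all 12 open cells exactly once, starting at 10 and ending at 11.
Route from 10: left 1 to 9, up 2 to 1, right 1 to 2, down 1 to 6, right 1 to 7, up 1 to 3, right 1 to 4, down 2 to 12, left 1 to 11 — 11 moves in all.
Check: all 12 open cells covered.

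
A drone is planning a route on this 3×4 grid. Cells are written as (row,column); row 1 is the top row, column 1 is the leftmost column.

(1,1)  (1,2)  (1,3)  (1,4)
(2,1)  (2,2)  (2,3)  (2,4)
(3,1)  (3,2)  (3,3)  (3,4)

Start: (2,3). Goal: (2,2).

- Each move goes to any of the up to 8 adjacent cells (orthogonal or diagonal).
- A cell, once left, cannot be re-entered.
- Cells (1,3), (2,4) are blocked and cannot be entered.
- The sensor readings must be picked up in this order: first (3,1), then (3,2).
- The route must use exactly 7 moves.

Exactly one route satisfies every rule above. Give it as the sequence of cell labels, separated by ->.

(2,3) -> (1,2) -> (1,1) -> (2,1) -> (3,1) -> (3,2) -> (3,3) -> (2,2)

The waypoints must appear in the order (3,1), (3,2), with no cell reused.
Route from (2,3): up-left to (1,2), left to (1,1), 2× down (reaching (3,1)), 2× right (reaching (3,3)), up-left to (2,2) — 7 moves in all.
Check: order respected ((3,1) at step 4, (3,2) at step 5); 7 moves as required.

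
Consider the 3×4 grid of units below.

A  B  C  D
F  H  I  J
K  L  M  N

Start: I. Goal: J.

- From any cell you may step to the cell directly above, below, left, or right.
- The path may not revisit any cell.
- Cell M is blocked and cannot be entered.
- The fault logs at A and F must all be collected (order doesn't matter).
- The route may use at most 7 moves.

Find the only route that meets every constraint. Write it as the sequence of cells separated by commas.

I, H, F, A, B, C, D, J

Any route must reach A and F and still end at J within 7 moves, so the order of the required stops is forced.
Route from I: left 2 to F, up 1 to A, right 3 to D, down 1 to J — 7 moves in all.
Check: all required cells visited; 7 ≤ 7 moves.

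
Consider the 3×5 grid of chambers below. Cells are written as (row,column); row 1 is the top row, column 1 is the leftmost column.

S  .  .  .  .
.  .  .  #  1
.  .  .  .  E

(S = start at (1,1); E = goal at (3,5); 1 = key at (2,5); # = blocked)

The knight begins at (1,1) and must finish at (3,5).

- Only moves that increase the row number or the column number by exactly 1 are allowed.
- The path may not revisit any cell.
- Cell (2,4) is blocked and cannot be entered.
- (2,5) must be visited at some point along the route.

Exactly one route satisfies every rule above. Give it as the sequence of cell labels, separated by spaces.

(1,1) (1,2) (1,3) (1,4) (1,5) (2,5) (3,5)

Moves only go right or down, so the column and row indices never decrease.
Route from (1,1): right 4 to (1,5), down 2 to (3,5) — 6 moves in all.
Check: all required cells visited.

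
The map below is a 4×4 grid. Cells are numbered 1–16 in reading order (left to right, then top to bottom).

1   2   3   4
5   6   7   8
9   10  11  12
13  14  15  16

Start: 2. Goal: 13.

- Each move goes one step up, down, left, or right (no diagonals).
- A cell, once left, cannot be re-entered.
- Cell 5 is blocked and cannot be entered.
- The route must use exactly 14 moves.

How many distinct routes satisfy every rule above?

Need simple routes of exactly 14 moves from 2 to 13 (Manhattan distance 4, so 5 moves are spent on a detour and 5 undoing it).
No route satisfies every constraint, so the count is 0.

0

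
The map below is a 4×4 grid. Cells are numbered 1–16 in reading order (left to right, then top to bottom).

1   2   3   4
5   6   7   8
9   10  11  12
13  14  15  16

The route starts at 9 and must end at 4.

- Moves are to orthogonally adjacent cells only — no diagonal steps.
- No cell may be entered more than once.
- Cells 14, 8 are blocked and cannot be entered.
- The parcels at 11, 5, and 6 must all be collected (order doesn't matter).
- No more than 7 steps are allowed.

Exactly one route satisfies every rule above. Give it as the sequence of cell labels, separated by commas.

9, 5, 6, 10, 11, 7, 3, 4

The budget equals the shortest possible length, so every move has to be on a shortest route through the required cells.
Route from 9: up 1 to 5, right 1 to 6, down 1 to 10, right 1 to 11, up 2 to 3, right 1 to 4 — 7 moves in all.
Check: all required cells visited; 7 ≤ 7 moves.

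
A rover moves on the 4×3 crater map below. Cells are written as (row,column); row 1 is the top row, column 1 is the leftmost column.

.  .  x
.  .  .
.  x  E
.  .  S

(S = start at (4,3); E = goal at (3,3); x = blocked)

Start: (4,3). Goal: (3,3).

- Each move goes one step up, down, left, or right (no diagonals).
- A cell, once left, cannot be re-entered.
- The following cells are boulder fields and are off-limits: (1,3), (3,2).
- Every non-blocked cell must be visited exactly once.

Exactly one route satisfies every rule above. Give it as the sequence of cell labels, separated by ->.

Need to visit all 10 open cells exactly once, starting at (4,3) and ending at (3,3).
Cell (3,1) has only two open neighbours ((2,1) and (4,1)), so the path must pass straight through it: one of those is the cell it's entered from and the other is where it exits.
Route from (4,3): 2× left (reaching (4,1)), 3× up (reaching (1,1)), right to (1,2), down to (2,2), right to (2,3), down to (3,3) — 9 moves in all.
Check: all 10 open cells covered.

(4,3) -> (4,2) -> (4,1) -> (3,1) -> (2,1) -> (1,1) -> (1,2) -> (2,2) -> (2,3) -> (3,3)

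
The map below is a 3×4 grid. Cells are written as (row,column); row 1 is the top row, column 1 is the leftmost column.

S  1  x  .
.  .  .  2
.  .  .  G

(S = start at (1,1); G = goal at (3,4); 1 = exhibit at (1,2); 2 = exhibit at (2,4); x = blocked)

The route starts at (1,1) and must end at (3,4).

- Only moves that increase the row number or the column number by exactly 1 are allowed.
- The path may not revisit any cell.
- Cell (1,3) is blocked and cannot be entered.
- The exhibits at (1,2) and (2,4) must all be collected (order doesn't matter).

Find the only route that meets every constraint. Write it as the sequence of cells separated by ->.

(1,1) -> (1,2) -> (2,2) -> (2,3) -> (2,4) -> (3,4)

Moves only go right or down, so the column and row indices never decrease.
Route from (1,1): right 1 to (1,2), down 1 to (2,2), right 2 to (2,4), down 1 to (3,4) — 5 moves in all.
Check: all required cells visited.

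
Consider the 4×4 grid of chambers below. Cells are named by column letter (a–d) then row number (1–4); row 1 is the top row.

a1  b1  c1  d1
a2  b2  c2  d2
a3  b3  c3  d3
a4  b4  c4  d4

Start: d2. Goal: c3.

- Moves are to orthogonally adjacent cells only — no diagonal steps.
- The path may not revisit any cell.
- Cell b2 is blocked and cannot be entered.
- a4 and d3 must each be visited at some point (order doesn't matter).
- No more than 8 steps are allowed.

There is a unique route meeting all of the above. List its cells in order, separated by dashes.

d2 - d3 - d4 - c4 - b4 - a4 - a3 - b3 - c3

The budget equals the shortest possible length, so every move has to be on a shortest route through the required cells.
Route from d2: 2× down (reaching d4), 3× left (reaching a4), up to a3, 2× right (reaching c3) — 8 moves in all.
Check: all required cells visited; 8 ≤ 8 moves.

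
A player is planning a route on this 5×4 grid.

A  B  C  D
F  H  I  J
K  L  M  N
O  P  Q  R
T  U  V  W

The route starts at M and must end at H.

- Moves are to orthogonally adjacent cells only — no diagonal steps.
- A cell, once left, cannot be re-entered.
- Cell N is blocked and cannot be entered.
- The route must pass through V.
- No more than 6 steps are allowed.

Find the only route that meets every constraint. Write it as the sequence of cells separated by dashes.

The 6-move cap with required stops at V leaves no slack for detours.
Route from M: down 2 to V, left 1 to U, up 3 to H — 6 moves in all.
Check: all required cells visited; 6 ≤ 6 moves.

M - Q - V - U - P - L - H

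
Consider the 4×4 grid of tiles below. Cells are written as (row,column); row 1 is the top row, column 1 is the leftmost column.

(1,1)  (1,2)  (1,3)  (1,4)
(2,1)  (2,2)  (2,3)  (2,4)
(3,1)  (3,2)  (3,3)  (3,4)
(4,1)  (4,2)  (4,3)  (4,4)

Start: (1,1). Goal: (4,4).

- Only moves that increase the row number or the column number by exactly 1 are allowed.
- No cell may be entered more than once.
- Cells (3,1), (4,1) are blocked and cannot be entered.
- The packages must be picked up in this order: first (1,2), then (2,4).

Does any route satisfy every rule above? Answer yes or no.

One route that works: (1,1) → (1,2) → (2,2) → (2,3) → (2,4) → (3,4) → (4,4).

yes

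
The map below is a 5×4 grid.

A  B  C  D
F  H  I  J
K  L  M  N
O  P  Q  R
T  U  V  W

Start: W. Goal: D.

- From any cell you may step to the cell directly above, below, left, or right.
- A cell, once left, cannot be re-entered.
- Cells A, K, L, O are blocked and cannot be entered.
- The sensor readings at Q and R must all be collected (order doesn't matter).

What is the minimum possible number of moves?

Any route passes through Q and R in some order between W and D. Summing Manhattan distances along each leg and taking the cheapest ordering (W → Q → R → D) gives a lower bound of 2 + 1 + 3 = 6 moves.
A route of 6 moves achieves this: W → R → Q → M → I → C → D.
Since 6 matches the lower bound, it is optimal.

6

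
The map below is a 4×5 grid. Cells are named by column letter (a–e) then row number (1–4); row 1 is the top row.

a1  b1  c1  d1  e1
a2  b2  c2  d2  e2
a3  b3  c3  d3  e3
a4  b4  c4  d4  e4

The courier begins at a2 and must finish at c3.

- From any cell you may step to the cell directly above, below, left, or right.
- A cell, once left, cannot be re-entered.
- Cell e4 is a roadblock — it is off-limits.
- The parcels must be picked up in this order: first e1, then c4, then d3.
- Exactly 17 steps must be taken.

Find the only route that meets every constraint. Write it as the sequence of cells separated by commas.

The waypoints must appear in the order e1, c4, d3, with no cell reused.
Route from a2: up to a1, 4× right (reaching e1), down to e2, 3× left (reaching b2), down to b3, left to a3, down to a4, 3× right (reaching d4), up to d3, left to c3 — 17 moves in all.
Check: order respected (e1 at step 5, c4 at step 14, d3 at step 16); 17 moves as required.

a2, a1, b1, c1, d1, e1, e2, d2, c2, b2, b3, a3, a4, b4, c4, d4, d3, c3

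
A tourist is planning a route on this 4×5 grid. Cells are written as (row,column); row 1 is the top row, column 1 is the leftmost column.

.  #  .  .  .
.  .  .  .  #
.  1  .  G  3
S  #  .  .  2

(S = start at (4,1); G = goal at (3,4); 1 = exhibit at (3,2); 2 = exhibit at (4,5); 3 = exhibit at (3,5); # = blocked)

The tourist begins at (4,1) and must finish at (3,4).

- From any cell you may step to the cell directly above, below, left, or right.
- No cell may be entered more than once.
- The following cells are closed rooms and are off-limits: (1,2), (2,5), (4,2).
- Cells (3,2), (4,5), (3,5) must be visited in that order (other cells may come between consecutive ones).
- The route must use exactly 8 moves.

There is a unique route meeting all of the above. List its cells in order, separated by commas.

(4,1), (3,1), (3,2), (3,3), (4,3), (4,4), (4,5), (3,5), (3,4)

The waypoints must appear in the order (3,2), (4,5), (3,5), with no cell reused.
Route from (4,1): up 1 to (3,1), right 2 to (3,3), down 1 to (4,3), right 2 to (4,5), up 1 to (3,5), left 1 to (3,4) — 8 moves in all.
Check: order respected (1 at step 2, 2 at step 6, 3 at step 7); 8 moves as required.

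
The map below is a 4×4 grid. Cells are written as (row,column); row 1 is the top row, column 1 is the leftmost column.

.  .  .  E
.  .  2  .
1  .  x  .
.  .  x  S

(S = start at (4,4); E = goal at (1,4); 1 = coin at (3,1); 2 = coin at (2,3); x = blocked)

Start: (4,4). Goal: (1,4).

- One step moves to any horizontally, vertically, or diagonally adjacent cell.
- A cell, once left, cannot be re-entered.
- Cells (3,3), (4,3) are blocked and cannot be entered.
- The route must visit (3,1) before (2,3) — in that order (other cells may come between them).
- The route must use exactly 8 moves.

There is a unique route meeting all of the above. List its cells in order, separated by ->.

(4,4) -> (3,4) -> (2,4) -> (1,3) -> (2,2) -> (3,1) -> (3,2) -> (2,3) -> (1,4)

The waypoints must appear in the order (3,1), (2,3), with no cell reused.
Route from (4,4): up 2 to (2,4), up-left 1 to (1,3), down-left 2 to (3,1), right 1 to (3,2), up-right 2 to (1,4) — 8 moves in all.
Check: order respected (1 at step 5, 2 at step 7); 8 moves as required.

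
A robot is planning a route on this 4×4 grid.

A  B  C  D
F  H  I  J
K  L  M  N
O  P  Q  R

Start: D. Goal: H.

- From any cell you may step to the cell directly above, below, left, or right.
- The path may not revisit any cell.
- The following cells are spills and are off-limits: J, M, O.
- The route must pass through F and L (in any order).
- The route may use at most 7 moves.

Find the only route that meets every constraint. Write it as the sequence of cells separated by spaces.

The budget equals the shortest possible length, so every move has to be on a shortest route through the required cells.
Route from D: 3× left (reaching A), 2× down (reaching K), right to L, up to H — 7 moves in all.
Check: all required cells visited; 7 ≤ 7 moves.

D C B A F K L H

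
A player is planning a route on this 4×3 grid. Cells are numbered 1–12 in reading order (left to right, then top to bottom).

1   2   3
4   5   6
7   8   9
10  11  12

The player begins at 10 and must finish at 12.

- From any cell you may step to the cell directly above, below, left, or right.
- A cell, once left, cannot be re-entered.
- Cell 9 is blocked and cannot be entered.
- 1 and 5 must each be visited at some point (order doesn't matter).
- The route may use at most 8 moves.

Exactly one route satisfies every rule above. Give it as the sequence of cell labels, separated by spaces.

The 8-move cap with required stops at 1, 5 leaves no slack for detours.
Route from 10: 3× up (reaching 1), right to 2, 3× down (reaching 11), right to 12 — 8 moves in all.
Check: all required cells visited; 8 ≤ 8 moves.

10 7 4 1 2 5 8 11 12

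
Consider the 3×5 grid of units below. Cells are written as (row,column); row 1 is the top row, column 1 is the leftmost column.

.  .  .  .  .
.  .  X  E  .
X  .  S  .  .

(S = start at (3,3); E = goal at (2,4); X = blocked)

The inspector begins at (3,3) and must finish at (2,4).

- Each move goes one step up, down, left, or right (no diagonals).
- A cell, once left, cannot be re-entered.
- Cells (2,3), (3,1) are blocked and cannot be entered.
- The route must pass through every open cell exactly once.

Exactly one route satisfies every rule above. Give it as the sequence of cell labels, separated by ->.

Need to visit all 13 open cells exactly once, starting at (3,3) and ending at (2,4).
Route from (3,3): left 1 to (3,2), up 1 to (2,2), left 1 to (2,1), up 1 to (1,1), right 4 to (1,5), down 2 to (3,5), left 1 to (3,4), up 1 to (2,4) — 12 moves in all.
Check: all 13 open cells covered.

(3,3) -> (3,2) -> (2,2) -> (2,1) -> (1,1) -> (1,2) -> (1,3) -> (1,4) -> (1,5) -> (2,5) -> (3,5) -> (3,4) -> (2,4)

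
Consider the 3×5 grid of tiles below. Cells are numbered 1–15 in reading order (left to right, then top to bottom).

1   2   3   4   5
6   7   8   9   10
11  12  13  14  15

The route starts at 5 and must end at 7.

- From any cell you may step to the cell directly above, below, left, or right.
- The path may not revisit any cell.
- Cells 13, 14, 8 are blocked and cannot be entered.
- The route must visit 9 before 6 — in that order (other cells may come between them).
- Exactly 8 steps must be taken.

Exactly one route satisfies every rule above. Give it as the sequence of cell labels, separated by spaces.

5 10 9 4 3 2 1 6 7

The waypoints must appear in the order 9, 6, with no cell reused.
Route from 5: down 1 to 10, left 1 to 9, up 1 to 4, left 3 to 1, down 1 to 6, right 1 to 7 — 8 moves in all.
Check: order respected (9 at step 2, 6 at step 7); 8 moves as required.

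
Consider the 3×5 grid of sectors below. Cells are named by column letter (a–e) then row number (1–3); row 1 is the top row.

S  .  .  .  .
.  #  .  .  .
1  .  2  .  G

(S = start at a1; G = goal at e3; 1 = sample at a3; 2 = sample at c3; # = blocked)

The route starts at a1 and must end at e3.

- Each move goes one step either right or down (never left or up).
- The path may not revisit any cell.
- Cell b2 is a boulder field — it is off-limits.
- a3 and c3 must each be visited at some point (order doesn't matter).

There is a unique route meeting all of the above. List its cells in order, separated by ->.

a1 -> a2 -> a3 -> b3 -> c3 -> d3 -> e3

Moves only go right or down, so the column and row indices never decrease.
Route from a1: down 2 to a3, right 4 to e3 — 6 moves in all.
Check: all required cells visited.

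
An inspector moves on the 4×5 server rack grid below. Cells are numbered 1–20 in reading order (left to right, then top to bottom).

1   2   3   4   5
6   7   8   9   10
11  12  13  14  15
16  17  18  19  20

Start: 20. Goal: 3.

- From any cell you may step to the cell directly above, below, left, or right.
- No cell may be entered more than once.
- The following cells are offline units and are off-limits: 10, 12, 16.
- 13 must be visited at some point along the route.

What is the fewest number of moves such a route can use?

5

Any route passes through 13 somewhere between 20 and 3. Summing Manhattan distances along the two legs (20 → 13 → 3) gives a lower bound of 3 + 2 = 5 moves.
A route of 5 moves achieves this: 20 → 15 → 14 → 13 → 8 → 3.
Since 5 matches the lower bound, it is optimal.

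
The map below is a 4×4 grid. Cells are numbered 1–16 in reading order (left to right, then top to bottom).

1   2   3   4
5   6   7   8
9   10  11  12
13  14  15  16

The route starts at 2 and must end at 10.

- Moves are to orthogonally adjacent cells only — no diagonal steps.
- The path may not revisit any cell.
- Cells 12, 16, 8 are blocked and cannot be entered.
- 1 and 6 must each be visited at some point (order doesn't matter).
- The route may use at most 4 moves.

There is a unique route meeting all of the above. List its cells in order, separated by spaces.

2 1 5 6 10

Any route must reach 1 and 6 and still end at 10 within 4 moves, so the order of the required stops is forced.
Route from 2: left to 1, down to 5, right to 6, down to 10 — 4 moves in all.
Check: all required cells visited; 4 ≤ 4 moves.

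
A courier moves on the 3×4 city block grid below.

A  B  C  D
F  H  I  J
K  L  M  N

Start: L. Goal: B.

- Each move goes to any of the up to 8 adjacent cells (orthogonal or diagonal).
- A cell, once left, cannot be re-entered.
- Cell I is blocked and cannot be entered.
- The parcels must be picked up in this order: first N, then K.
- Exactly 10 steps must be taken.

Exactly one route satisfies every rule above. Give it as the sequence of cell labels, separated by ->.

The waypoints must appear in the order N, K, with no cell reused.
Route from L: right 2 to N, up 2 to D, left 1 to C, down-left 2 to K, up 2 to A, right 1 to B — 10 moves in all.
Check: order respected (N at step 2, K at step 7); 10 moves as required.

L -> M -> N -> J -> D -> C -> H -> K -> F -> A -> B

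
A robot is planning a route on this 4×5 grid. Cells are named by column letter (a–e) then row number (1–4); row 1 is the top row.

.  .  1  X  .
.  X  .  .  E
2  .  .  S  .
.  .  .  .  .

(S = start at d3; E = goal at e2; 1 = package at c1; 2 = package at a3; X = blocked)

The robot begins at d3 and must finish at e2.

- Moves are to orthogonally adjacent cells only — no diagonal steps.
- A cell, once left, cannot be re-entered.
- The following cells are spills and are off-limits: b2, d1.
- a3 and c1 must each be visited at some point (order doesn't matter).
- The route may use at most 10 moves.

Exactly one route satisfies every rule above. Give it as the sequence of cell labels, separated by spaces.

d3 c3 b3 a3 a2 a1 b1 c1 c2 d2 e2

Any route must reach a3 and c1 and still end at e2 within 10 moves, so the order of the required stops is forced.
Route from d3: 3× left (reaching a3), 2× up (reaching a1), 2× right (reaching c1), down to c2, 2× right (reaching e2) — 10 moves in all.
Check: all required cells visited; 10 ≤ 10 moves.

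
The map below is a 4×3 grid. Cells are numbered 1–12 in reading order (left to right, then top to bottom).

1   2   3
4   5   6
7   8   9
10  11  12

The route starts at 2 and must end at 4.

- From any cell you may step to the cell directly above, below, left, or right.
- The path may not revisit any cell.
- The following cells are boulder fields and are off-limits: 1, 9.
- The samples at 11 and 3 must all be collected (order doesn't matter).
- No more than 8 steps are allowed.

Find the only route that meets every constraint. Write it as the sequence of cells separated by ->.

Any route must reach 11 and 3 and still end at 4 within 8 moves, so the order of the required stops is forced.
Route from 2: right to 3, down to 6, left to 5, 2× down (reaching 11), left to 10, 2× up (reaching 4) — 8 moves in all.
Check: all required cells visited; 8 ≤ 8 moves.

2 -> 3 -> 6 -> 5 -> 8 -> 11 -> 10 -> 7 -> 4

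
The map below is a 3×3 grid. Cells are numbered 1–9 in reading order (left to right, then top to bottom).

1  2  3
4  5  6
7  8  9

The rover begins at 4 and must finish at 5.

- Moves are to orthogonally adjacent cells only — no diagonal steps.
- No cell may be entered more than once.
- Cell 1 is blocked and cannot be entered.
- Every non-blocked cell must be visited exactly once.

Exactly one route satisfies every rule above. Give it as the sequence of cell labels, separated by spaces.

Need to visit all 8 open cells exactly once, starting at 4 and ending at 5.
Cell 7 has only two open neighbours (4 and 8), so the path must pass straight through it: one of those is the cell it's entered from and the other is where it exits.
Route from 4: down to 7, 2× right (reaching 9), 2× up (reaching 3), left to 2, down to 5 — 7 moves in all.
Check: all 8 open cells covered.

4 7 8 9 6 3 2 5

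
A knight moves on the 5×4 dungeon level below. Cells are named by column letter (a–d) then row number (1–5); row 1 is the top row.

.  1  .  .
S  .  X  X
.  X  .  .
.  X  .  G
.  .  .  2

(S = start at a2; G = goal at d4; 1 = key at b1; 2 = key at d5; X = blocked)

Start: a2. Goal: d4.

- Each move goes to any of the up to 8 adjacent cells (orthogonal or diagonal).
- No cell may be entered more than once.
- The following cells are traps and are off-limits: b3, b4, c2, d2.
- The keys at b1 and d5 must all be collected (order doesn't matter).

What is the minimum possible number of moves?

Any route passes through b1 and d5 in some order between a2 and d4. Summing Chebyshev distances along each leg and taking the cheapest ordering (a2 → b1 → d5 → d4) gives a lower bound of 1 + 4 + 1 = 6 moves.
A route of 6 moves achieves this: a2 → b1 → b2 → c3 → c4 → d5 → d4.
Since 6 matches the lower bound, it is optimal.

6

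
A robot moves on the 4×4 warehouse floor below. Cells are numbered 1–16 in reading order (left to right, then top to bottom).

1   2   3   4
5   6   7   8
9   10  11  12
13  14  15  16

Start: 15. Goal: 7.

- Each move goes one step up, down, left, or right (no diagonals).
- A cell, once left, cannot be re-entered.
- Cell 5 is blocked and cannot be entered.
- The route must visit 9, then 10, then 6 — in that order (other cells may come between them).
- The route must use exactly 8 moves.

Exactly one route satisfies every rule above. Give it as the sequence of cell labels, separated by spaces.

The waypoints must appear in the order 9, 10, 6, with no cell reused.
Route from 15: left 2 to 13, up 1 to 9, right 1 to 10, up 2 to 2, right 1 to 3, down 1 to 7 — 8 moves in all.
Check: order respected (9 at step 3, 10 at step 4, 6 at step 5); 8 moves as required.

15 14 13 9 10 6 2 3 7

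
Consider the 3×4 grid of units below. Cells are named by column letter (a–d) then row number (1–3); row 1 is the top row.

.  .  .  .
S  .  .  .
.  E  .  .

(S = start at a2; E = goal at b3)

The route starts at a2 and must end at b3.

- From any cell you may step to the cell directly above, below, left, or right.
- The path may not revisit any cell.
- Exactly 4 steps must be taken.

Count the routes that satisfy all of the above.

2

Need simple routes of exactly 4 moves from a2 to b3 (Manhattan distance 2, so 1 moves are spent on a detour and 1 undoing it).
Enumerating: a2 a1 b1 b2 b3 | a2 b2 c2 c3 b3.
That gives 2 routes.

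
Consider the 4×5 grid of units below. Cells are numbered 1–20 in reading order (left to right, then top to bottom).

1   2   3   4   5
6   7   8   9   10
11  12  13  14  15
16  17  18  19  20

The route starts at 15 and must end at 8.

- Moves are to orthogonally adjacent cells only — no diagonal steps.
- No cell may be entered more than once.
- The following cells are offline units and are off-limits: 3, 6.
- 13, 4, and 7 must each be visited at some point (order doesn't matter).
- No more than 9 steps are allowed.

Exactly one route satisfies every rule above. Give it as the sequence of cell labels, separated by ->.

15 -> 10 -> 5 -> 4 -> 9 -> 14 -> 13 -> 12 -> 7 -> 8

The budget equals the shortest possible length, so every move has to be on a shortest route through the required cells.
Route from 15: 2× up (reaching 5), left to 4, 2× down (reaching 14), 2× left (reaching 12), up to 7, right to 8 — 9 moves in all.
Check: all required cells visited; 9 ≤ 9 moves.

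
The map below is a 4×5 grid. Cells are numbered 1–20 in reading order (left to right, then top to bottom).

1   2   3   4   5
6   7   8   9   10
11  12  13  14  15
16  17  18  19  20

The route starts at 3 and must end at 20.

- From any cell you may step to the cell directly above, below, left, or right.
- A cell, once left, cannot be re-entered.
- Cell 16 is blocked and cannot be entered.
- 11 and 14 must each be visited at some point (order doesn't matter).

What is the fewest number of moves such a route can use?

9

Any route passes through 11 and 14 in some order between 3 and 20. Summing Manhattan distances along each leg and taking the cheapest ordering (3 → 11 → 14 → 20) gives a lower bound of 4 + 3 + 2 = 9 moves.
A route of 9 moves achieves this: 3 → 8 → 7 → 6 → 11 → 12 → 13 → 14 → 19 → 20.
Since 9 matches the lower bound, it is optimal.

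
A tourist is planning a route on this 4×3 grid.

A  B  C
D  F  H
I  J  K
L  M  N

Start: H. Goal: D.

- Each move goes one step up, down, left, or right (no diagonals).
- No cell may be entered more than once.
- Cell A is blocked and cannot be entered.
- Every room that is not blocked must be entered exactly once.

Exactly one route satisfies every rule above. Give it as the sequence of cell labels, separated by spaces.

H C B F J K N M L I D

Need to visit all 11 open cells exactly once, starting at H and ending at D.
Cell B has only two open neighbours (F and C), so the path must pass straight through it: one of those is the cell it's entered from and the other is where it exits.
Route from H: up to C, left to B, 2× down (reaching J), right to K, down to N, 2× left (reaching L), 2× up (reaching D) — 10 moves in all.
Check: all 11 open cells covered.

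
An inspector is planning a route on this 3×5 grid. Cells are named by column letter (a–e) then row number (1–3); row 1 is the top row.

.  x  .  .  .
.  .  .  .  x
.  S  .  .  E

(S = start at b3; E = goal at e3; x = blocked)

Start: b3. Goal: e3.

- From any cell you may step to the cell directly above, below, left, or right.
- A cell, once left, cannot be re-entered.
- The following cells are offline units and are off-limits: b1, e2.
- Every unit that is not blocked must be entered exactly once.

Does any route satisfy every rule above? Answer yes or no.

no

Cell a1 has only one open neighbour but is neither the start nor the goal, so a Hamiltonian route would have to both enter and leave it through the same neighbour — impossible without revisiting.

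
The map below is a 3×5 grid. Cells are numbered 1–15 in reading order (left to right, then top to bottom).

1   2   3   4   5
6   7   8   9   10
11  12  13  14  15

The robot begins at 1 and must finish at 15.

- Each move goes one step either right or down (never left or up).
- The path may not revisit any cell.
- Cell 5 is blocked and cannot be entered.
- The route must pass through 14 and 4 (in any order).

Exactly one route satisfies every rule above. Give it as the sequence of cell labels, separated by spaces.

Moves only go right or down, so the column and row indices never decrease.
Route from 1: right 3 to 4, down 2 to 14, right 1 to 15 — 6 moves in all.
Check: all required cells visited.

1 2 3 4 9 14 15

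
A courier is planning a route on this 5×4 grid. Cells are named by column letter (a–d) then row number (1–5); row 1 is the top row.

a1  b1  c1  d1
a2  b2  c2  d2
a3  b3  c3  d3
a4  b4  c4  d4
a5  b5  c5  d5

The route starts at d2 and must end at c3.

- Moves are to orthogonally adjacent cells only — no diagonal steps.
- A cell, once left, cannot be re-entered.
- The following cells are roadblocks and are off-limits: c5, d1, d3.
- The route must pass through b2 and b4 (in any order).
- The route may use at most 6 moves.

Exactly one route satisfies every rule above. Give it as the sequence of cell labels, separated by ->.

d2 -> c2 -> b2 -> b3 -> b4 -> c4 -> c3

Any route must reach b2 and b4 and still end at c3 within 6 moves, so the order of the required stops is forced.
Route from d2: 2× left (reaching b2), 2× down (reaching b4), right to c4, up to c3 — 6 moves in all.
Check: all required cells visited; 6 ≤ 6 moves.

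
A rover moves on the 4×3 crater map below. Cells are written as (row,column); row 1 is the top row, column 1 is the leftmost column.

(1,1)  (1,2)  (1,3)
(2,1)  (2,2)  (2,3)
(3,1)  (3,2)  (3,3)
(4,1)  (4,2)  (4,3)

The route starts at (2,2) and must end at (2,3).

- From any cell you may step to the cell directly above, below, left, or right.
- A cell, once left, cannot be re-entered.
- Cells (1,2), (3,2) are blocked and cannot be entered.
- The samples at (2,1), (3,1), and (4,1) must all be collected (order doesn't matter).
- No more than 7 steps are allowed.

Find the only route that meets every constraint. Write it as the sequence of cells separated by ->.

Any route must reach (2,1), (3,1), and (4,1) and still end at (2,3) within 7 moves, so the order of the required stops is forced.
Route from (2,2): left 1 to (2,1), down 2 to (4,1), right 2 to (4,3), up 2 to (2,3) — 7 moves in all.
Check: all required cells visited; 7 ≤ 7 moves.

(2,2) -> (2,1) -> (3,1) -> (4,1) -> (4,2) -> (4,3) -> (3,3) -> (2,3)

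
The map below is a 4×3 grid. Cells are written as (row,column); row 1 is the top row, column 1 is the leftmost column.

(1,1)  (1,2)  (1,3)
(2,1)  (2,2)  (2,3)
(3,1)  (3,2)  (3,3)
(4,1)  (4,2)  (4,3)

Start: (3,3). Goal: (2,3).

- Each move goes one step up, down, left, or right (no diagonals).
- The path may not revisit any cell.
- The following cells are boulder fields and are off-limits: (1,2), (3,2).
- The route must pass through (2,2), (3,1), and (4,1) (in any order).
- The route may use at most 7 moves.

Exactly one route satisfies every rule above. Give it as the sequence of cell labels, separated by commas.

Any route must reach (2,2), (3,1), and (4,1) and still end at (2,3) within 7 moves, so the order of the required stops is forced.
Route from (3,3): down 1 to (4,3), left 2 to (4,1), up 2 to (2,1), right 2 to (2,3) — 7 moves in all.
Check: all required cells visited; 7 ≤ 7 moves.

(3,3), (4,3), (4,2), (4,1), (3,1), (2,1), (2,2), (2,3)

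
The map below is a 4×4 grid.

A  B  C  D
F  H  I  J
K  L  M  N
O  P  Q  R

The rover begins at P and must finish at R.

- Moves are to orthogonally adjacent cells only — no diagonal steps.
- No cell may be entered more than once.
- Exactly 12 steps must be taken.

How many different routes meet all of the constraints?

Need simple routes of exactly 12 moves from P to R (Manhattan distance 2, so 5 moves are spent on a detour and 5 undoing it).
Branch systematically from the start, pruning whenever the remaining move budget drops below the Manhattan distance to R or differs from it in parity. Grouping the completions by first move — via L: 16; via O: 25; via Q: 9 — and summing: 16 + 25 + 9 = 50.
That gives 50 routes.

50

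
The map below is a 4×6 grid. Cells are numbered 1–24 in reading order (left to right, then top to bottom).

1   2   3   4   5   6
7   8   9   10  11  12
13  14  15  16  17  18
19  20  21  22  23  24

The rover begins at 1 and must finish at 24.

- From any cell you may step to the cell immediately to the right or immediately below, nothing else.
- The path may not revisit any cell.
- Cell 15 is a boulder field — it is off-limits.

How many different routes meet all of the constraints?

A right/down-only route from 1 to 24 makes exactly 3 down-moves and 5 right-moves in some order.
With no other constraints that would be C(8,3) = 56 routes.
Subtract routes through each blocked cell (inclusion–exclusion for overlaps): − through 15: 24 → 32.
That gives 32 routes.

32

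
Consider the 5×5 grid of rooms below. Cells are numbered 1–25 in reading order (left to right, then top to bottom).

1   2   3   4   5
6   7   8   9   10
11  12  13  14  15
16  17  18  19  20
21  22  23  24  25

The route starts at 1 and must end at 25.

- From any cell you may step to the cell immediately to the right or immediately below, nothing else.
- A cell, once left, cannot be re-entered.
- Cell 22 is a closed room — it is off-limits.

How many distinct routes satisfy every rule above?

65

A right/down-only route from 1 to 25 makes exactly 4 down-moves and 4 right-moves in some order.
With no other constraints that would be C(8,4) = 70 routes.
Subtract routes through each blocked cell (inclusion–exclusion for overlaps): − through 22: 5 → 65.
That gives 65 routes.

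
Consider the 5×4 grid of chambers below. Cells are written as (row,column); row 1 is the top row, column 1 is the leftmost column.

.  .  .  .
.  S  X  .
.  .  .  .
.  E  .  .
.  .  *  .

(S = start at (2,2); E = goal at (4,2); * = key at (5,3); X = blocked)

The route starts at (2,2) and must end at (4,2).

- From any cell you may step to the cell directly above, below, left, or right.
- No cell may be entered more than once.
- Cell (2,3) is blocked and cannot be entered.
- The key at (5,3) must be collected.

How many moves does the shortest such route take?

Any route passes through (5,3) somewhere between (2,2) and (4,2). Summing Manhattan distances along the two legs ((2,2) → (5,3) → (4,2)) gives a lower bound of 4 + 2 = 6 moves.
A route of 6 moves achieves this: (2,2) → (3,2) → (3,3) → (4,3) → (5,3) → (5,2) → (4,2).
Since 6 matches the lower bound, it is optimal.

6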